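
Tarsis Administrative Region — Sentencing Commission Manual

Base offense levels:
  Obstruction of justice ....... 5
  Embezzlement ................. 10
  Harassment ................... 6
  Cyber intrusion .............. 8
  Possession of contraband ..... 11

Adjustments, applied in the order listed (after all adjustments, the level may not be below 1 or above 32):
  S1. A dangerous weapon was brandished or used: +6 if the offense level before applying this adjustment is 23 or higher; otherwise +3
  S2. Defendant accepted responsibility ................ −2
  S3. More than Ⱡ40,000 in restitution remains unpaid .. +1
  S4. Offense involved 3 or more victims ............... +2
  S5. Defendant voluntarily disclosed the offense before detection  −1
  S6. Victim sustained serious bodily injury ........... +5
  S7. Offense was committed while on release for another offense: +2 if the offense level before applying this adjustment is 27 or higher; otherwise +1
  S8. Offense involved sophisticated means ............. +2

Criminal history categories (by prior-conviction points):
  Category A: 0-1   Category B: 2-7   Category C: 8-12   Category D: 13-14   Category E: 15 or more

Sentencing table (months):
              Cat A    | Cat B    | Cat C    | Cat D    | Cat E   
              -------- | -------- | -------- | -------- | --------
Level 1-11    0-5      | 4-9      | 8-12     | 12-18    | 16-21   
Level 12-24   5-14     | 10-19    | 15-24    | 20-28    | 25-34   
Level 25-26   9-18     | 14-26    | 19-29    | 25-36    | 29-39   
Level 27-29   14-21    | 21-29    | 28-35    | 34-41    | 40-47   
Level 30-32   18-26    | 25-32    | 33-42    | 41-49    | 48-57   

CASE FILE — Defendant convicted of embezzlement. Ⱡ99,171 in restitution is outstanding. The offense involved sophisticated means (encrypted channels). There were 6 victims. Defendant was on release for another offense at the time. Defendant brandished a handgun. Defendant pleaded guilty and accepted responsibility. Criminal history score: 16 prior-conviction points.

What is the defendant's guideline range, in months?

Base offense level for embezzlement: 10.
S1 applies (level before this adjustment is 10 < 23, so +3): 10 + 3 = 13.
S2 applies: 13 − 2 = 11.
S3 applies: 11 + 1 = 12.
S4 applies: 12 + 2 = 14.
S7 applies (level before this adjustment is 14 < 27, so +1): 14 + 1 = 15.
S8 applies: 15 + 2 = 17.
Final offense level: 17.
Criminal history: 16 prior points → Category E (15+).
Level 17 falls in the 12-24 band.
Grid: Level 12-24 × Category E = 25-34 months.

25-34 months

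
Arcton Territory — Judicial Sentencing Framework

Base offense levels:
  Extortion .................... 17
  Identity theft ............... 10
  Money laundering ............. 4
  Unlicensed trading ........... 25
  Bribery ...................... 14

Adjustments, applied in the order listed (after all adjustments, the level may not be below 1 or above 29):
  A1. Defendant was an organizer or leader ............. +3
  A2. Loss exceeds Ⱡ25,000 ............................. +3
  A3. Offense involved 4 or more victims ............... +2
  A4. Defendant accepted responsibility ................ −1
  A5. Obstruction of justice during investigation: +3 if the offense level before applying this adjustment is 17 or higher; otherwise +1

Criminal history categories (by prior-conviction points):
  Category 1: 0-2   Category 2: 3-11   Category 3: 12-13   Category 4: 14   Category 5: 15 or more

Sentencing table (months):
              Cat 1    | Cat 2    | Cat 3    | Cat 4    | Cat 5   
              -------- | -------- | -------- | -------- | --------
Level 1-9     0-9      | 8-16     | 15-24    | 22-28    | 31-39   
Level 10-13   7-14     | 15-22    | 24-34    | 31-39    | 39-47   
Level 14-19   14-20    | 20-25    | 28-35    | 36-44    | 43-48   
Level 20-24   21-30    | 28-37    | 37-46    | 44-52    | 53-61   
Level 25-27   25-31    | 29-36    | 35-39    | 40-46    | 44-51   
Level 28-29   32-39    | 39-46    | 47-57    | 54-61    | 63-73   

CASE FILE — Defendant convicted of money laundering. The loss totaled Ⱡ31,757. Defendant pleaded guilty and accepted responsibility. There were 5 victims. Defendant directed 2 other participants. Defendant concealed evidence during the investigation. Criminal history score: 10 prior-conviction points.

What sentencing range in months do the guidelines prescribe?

15-22 months

Base offense level for money laundering: 4.
A1 applies: 4 + 3 = 7.
A2 applies: 7 + 3 = 10.
A3 applies: 10 + 2 = 12.
A4 applies: 12 − 1 = 11.
A5 applies (level before this adjustment is 11 < 17, so +1): 11 + 1 = 12.
Final offense level: 12.
Criminal history: 10 prior points → Category 2 (3-11).
Level 12 falls in the 10-13 band.
Grid: Level 10-13 × Category 2 = 15-22 months.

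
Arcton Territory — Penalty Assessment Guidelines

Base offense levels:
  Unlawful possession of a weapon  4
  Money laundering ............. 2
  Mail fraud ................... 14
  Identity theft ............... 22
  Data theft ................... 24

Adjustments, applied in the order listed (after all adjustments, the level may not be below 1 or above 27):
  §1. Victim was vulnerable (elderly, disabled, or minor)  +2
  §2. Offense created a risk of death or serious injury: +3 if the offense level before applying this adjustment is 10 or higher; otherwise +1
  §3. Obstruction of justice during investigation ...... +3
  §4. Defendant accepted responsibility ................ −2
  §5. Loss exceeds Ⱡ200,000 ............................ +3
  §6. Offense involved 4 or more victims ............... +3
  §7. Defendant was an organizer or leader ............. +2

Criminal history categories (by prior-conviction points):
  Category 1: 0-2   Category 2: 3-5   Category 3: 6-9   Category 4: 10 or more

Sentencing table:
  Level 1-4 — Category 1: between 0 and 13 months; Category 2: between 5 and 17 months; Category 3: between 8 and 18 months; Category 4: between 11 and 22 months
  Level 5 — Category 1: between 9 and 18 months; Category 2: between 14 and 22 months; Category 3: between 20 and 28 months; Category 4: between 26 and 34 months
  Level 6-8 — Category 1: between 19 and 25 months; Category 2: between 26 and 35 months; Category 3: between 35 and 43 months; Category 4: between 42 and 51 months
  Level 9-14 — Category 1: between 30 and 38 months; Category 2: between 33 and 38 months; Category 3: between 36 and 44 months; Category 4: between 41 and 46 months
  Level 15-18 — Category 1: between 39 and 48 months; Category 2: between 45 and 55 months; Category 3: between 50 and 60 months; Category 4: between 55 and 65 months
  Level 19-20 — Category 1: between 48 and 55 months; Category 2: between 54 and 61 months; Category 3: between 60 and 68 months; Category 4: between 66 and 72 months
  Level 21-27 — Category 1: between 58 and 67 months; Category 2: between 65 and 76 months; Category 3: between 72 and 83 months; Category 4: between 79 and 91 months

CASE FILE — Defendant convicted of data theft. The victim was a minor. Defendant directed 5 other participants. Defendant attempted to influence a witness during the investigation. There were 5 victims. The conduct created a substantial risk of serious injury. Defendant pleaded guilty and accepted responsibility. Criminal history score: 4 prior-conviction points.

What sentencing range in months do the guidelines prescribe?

Base offense level for data theft: 24.
§1 applies: 24 + 2 = 26.
§2 applies (level before this adjustment is 26 ≥ 10, so +3): 26 + 3 = 29.
§3 applies: 29 + 3 = 32.
§4 applies: 32 − 2 = 30.
§6 applies: 30 + 3 = 33.
§7 applies: 33 + 2 = 35.
Level 35 exceeds the maximum of 27; capped at 27.
Final offense level: 27.
Criminal history: 4 prior points → Category 2 (3-5).
Level 27 falls in the 21-27 band.
Grid: Level 21-27 × Category 2 = 65-76 months.

65-76 months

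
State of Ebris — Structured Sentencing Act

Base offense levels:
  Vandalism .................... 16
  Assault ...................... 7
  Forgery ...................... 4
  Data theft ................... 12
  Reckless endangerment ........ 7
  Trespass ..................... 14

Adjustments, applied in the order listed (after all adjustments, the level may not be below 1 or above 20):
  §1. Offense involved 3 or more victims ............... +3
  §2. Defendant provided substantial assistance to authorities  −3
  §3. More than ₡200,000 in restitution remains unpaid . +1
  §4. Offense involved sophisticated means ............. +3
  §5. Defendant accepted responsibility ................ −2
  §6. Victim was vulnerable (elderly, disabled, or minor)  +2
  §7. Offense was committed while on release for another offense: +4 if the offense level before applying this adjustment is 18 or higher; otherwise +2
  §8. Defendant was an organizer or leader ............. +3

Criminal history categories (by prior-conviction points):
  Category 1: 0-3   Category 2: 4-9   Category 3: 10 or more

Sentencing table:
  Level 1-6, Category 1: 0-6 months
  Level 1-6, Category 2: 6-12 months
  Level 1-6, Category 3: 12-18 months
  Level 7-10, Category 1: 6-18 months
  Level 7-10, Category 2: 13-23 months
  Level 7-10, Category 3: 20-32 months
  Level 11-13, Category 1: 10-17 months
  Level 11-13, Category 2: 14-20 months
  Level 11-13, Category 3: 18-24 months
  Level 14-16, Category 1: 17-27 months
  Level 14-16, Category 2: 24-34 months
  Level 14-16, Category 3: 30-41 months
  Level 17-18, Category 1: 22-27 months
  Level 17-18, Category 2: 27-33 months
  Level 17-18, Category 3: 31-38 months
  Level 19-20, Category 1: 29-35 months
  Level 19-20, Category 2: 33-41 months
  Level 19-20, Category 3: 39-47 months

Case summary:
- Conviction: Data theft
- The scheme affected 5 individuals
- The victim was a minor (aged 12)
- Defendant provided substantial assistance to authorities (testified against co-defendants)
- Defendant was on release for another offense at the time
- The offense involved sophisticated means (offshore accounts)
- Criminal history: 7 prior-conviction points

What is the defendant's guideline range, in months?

33-41 months

Base offense level for data theft: 12.
§1 applies: 12 + 3 = 15.
§2 applies: 15 − 3 = 12.
§3 does not apply.
§4 applies: 12 + 3 = 15.
§6 applies: 15 + 2 = 17.
§7 applies (level before this adjustment is 17 < 18, so +2): 17 + 2 = 19.
Final offense level: 19.
Criminal history: 7 prior points → Category 2 (4-9).
Level 19 falls in the 19-20 band.
Grid: Level 19-20 × Category 2 = 33-41 months.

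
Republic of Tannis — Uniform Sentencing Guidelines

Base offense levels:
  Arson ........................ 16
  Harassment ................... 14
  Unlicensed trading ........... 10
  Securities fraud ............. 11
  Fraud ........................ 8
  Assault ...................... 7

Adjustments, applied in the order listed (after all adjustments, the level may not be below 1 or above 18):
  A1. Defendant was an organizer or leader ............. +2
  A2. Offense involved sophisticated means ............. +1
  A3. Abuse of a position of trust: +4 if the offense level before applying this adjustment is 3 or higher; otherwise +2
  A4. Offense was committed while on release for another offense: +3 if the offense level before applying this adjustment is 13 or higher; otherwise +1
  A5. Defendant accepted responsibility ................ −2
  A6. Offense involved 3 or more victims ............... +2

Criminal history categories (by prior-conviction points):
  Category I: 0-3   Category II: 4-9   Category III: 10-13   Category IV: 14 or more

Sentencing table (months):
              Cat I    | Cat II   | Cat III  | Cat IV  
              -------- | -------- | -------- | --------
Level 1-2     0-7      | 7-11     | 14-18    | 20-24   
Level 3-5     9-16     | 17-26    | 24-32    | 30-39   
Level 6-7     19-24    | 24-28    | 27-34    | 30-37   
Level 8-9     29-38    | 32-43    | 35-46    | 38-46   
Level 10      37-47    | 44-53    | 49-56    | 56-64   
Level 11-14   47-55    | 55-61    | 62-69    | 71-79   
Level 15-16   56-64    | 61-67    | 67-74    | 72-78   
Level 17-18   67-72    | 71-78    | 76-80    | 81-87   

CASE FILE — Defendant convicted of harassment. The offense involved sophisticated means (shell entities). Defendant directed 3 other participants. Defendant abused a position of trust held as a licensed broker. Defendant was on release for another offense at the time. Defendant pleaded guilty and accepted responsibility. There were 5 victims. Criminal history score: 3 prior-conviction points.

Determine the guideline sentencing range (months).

67-72 months

Base offense level for harassment: 14.
A1 applies: 14 + 2 = 16.
A2 applies: 16 + 1 = 17.
A3 applies (level before this adjustment is 17 ≥ 3, so +4): 17 + 4 = 21.
A4 applies (level before this adjustment is 21 ≥ 13, so +3): 21 + 3 = 24.
A5 applies: 24 − 2 = 22.
A6 applies: 22 + 2 = 24.
Level 24 exceeds the maximum of 18; capped at 18.
Final offense level: 18.
Criminal history: 3 prior points → Category I (0-3).
Level 18 falls in the 17-18 band.
Grid: Level 17-18 × Category I = 67-72 months.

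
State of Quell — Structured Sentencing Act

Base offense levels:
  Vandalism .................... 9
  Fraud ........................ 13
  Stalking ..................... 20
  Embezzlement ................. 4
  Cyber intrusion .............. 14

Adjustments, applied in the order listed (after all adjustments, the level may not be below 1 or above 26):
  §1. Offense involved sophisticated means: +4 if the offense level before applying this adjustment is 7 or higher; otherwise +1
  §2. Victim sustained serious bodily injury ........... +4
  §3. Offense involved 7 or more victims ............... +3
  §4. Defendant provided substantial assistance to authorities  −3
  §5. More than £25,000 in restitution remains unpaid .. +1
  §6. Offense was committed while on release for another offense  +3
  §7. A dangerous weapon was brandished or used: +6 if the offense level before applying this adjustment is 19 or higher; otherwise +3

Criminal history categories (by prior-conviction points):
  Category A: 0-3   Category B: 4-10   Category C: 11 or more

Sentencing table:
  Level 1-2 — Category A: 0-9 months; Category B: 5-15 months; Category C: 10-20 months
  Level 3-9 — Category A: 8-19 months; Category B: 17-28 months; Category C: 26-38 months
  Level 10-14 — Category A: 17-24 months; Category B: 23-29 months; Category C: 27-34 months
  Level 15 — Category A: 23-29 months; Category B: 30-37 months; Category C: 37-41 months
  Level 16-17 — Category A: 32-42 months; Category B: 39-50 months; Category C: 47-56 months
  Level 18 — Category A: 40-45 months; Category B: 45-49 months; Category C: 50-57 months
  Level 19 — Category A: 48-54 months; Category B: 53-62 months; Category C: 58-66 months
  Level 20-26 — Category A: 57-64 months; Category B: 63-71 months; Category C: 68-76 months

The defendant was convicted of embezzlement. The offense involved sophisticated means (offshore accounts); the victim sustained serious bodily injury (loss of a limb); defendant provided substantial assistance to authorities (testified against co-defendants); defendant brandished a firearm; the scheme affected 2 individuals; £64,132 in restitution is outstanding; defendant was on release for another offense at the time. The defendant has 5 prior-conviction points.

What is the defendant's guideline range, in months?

23-29 months

Base offense level for embezzlement: 4.
§1 applies (level before this adjustment is 4 < 7, so +1): 4 + 1 = 5.
§2 applies: 5 + 4 = 9.
§4 applies: 9 − 3 = 6.
§5 applies: 6 + 1 = 7.
§6 applies: 7 + 3 = 10.
§7 applies (level before this adjustment is 10 < 19, so +3): 10 + 3 = 13.
Final offense level: 13.
Criminal history: 5 prior points → Category B (4-10).
Level 13 falls in the 10-14 band.
Grid: Level 10-14 × Category B = 23-29 months.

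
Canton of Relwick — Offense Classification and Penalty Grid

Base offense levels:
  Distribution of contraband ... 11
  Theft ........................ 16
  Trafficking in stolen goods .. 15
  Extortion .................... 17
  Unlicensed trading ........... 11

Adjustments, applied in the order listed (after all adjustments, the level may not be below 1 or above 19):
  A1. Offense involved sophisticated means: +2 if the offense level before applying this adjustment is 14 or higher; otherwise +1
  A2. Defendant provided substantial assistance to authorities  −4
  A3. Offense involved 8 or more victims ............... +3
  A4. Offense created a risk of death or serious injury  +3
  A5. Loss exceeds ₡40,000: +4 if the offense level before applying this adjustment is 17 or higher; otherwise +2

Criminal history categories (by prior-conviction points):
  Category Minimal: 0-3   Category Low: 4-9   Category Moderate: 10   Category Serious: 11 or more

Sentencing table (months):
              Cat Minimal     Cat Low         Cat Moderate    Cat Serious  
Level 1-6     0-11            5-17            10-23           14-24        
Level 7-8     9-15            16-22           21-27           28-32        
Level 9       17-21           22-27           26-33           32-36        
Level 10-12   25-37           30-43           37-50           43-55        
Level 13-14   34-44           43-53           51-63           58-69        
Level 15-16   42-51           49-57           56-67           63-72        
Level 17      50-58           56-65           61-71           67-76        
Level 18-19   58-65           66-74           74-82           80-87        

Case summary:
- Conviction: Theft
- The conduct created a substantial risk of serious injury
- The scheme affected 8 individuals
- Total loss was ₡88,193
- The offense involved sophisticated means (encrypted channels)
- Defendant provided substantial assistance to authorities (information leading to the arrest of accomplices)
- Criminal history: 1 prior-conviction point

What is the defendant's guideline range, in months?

Base offense level for theft: 16.
A1 applies (level before this adjustment is 16 ≥ 14, so +2): 16 + 2 = 18.
A2 applies: 18 − 4 = 14.
A3 applies: 14 + 3 = 17.
A4 applies: 17 + 3 = 20.
A5 applies (level before this adjustment is 20 ≥ 17, so +4): 20 + 4 = 24.
Level 24 exceeds the maximum of 19; capped at 19.
Final offense level: 19.
Criminal history: 1 prior point → Category Minimal (0-3).
Level 19 falls in the 18-19 band.
Grid: Level 18-19 × Category Minimal = 58-65 months.

58-65 months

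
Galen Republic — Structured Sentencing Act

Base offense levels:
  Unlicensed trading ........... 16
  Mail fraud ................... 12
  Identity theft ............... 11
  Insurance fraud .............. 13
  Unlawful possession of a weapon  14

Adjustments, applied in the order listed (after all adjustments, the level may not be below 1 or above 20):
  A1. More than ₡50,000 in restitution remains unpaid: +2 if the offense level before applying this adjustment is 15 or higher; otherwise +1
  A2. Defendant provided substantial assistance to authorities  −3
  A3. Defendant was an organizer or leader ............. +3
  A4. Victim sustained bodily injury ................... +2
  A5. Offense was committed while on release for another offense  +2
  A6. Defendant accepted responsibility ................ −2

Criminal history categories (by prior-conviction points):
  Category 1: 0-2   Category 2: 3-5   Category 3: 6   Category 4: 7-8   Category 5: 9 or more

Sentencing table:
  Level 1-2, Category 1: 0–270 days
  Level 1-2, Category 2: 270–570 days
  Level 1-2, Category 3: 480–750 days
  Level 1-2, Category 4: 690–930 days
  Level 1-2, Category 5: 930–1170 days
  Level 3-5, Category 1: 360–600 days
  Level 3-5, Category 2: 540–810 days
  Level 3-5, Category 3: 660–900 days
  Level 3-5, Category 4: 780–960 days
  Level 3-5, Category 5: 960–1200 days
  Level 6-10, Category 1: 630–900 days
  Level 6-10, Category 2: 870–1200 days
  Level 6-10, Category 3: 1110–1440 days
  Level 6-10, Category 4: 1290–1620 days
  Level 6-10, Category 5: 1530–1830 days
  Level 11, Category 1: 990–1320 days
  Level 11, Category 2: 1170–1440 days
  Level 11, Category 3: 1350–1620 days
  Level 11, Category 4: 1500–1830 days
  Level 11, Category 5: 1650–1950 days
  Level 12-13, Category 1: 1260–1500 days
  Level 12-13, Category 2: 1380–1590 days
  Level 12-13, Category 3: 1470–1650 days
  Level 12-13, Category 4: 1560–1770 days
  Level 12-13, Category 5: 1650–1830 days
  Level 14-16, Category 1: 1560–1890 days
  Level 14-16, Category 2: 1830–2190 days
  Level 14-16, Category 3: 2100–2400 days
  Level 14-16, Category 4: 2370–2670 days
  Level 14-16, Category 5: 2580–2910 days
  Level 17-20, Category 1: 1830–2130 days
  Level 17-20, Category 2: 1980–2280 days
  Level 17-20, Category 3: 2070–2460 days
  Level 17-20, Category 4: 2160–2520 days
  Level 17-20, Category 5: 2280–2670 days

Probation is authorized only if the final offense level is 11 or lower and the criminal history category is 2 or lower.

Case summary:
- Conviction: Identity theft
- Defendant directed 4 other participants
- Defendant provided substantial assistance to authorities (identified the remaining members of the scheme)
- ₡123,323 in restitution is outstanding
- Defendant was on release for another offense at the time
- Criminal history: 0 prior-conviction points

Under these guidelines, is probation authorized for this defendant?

Base offense level for identity theft: 11.
A1 applies (level before this adjustment is 11 < 15, so +1): 11 + 1 = 12.
A2 applies: 12 − 3 = 9.
A3 applies: 9 + 3 = 12.
A5 applies: 12 + 2 = 14.
Final offense level: 14.
Criminal history: 0 prior points → Category 1 (0-2).
Level 14 falls in the 14-16 band.
Grid: Level 14-16 × Category 1 = 1560-1890 days.
Probation check: level 14 > 11 and category 1 ≤ 2 → not eligible.

No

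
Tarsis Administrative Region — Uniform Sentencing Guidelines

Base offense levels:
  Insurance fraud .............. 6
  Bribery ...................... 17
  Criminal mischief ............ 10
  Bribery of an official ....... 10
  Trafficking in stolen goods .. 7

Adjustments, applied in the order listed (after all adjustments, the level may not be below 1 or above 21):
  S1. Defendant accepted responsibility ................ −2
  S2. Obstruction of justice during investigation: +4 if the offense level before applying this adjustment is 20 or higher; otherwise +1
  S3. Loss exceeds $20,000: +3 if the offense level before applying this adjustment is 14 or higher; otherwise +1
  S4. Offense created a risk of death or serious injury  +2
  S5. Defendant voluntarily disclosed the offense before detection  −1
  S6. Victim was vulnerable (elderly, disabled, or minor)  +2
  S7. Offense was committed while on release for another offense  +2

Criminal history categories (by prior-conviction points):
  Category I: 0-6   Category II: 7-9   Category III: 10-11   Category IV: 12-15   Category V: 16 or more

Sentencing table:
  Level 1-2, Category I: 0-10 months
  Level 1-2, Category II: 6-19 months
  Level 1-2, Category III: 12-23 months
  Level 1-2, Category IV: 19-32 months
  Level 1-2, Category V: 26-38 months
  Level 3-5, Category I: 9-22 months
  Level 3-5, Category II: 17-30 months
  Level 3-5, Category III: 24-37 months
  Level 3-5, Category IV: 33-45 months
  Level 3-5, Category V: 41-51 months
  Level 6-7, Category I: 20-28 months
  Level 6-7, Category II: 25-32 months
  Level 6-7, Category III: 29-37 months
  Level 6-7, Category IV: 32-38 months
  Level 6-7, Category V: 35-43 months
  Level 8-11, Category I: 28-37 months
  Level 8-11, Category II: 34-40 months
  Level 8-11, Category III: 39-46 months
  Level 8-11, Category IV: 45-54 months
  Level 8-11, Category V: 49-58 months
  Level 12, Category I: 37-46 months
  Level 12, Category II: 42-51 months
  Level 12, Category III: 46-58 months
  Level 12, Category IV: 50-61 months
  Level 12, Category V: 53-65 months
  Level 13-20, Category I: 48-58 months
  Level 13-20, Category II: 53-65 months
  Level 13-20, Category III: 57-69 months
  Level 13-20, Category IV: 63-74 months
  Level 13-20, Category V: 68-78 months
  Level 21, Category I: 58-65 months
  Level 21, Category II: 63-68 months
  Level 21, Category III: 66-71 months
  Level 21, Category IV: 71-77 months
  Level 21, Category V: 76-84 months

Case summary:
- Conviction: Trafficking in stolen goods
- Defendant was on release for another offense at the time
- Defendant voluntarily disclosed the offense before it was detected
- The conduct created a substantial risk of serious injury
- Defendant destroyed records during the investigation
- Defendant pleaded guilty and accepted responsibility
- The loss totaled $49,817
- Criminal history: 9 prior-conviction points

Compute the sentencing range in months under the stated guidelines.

Base offense level for trafficking in stolen goods: 7.
S1 applies: 7 − 2 = 5.
S2 applies (level before this adjustment is 5 < 20, so +1): 5 + 1 = 6.
S3 applies (level before this adjustment is 6 < 14, so +1): 6 + 1 = 7.
S4 applies: 7 + 2 = 9.
S5 applies: 9 − 1 = 8.
S7 applies: 8 + 2 = 10.
Final offense level: 10.
Criminal history: 9 prior points → Category II (7-9).
Level 10 falls in the 8-11 band.
Grid: Level 8-11 × Category II = 34-40 months.

34-40 months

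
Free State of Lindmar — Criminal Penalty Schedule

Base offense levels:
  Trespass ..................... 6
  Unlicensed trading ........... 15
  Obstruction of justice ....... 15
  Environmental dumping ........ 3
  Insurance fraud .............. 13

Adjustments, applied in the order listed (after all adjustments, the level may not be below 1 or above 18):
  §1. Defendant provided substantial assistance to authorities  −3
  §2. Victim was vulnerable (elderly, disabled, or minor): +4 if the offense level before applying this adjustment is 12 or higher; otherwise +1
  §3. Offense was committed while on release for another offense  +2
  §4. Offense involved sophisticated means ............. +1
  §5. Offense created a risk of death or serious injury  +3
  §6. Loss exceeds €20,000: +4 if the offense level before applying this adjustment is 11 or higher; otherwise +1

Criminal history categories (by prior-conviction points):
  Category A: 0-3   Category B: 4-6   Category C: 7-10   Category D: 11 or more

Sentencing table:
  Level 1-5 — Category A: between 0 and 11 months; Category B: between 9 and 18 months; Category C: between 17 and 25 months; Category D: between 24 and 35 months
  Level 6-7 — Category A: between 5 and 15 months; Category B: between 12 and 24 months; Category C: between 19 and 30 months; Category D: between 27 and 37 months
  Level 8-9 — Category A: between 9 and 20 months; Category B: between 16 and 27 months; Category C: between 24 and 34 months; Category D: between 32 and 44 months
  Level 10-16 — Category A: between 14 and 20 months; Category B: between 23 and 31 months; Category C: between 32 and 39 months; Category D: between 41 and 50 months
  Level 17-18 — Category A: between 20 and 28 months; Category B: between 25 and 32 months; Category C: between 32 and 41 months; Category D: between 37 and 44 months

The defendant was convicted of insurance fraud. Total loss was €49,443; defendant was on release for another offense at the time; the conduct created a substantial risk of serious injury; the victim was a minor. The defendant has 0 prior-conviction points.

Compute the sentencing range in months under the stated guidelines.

20-28 months

Base offense level for insurance fraud: 13.
§2 applies (level before this adjustment is 13 ≥ 12, so +4): 13 + 4 = 17.
§3 applies: 17 + 2 = 19.
§4 does not apply.
§5 applies: 19 + 3 = 22.
§6 applies (level before this adjustment is 22 ≥ 11, so +4): 22 + 4 = 26.
Level 26 exceeds the maximum of 18; capped at 18.
Final offense level: 18.
Criminal history: 0 prior points → Category A (0-3).
Level 18 falls in the 17-18 band.
Grid: Level 17-18 × Category A = 20-28 months.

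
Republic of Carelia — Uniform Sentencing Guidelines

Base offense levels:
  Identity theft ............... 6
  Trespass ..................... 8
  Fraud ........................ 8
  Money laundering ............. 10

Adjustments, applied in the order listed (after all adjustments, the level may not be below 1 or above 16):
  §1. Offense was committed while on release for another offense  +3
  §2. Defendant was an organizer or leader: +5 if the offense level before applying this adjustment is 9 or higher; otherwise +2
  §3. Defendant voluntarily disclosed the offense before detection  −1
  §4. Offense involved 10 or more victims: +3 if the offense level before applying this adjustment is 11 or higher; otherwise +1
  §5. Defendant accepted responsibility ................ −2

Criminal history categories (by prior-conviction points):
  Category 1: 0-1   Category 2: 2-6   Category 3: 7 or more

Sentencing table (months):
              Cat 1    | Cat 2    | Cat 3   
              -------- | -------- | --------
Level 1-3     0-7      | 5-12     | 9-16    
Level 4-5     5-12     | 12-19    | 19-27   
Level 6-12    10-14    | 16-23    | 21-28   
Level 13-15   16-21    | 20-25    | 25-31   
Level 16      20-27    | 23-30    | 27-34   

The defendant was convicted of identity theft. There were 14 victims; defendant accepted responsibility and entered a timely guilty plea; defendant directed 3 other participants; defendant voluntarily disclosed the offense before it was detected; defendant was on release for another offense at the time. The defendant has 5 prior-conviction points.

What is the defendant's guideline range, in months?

20-25 months

Base offense level for identity theft: 6.
§1 applies: 6 + 3 = 9.
§2 applies (level before this adjustment is 9 ≥ 9, so +5): 9 + 5 = 14.
§3 applies: 14 − 1 = 13.
§4 applies (level before this adjustment is 13 ≥ 11, so +3): 13 + 3 = 16.
§5 applies: 16 − 2 = 14.
Final offense level: 14.
Criminal history: 5 prior points → Category 2 (2-6).
Level 14 falls in the 13-15 band.
Grid: Level 13-15 × Category 2 = 20-25 months.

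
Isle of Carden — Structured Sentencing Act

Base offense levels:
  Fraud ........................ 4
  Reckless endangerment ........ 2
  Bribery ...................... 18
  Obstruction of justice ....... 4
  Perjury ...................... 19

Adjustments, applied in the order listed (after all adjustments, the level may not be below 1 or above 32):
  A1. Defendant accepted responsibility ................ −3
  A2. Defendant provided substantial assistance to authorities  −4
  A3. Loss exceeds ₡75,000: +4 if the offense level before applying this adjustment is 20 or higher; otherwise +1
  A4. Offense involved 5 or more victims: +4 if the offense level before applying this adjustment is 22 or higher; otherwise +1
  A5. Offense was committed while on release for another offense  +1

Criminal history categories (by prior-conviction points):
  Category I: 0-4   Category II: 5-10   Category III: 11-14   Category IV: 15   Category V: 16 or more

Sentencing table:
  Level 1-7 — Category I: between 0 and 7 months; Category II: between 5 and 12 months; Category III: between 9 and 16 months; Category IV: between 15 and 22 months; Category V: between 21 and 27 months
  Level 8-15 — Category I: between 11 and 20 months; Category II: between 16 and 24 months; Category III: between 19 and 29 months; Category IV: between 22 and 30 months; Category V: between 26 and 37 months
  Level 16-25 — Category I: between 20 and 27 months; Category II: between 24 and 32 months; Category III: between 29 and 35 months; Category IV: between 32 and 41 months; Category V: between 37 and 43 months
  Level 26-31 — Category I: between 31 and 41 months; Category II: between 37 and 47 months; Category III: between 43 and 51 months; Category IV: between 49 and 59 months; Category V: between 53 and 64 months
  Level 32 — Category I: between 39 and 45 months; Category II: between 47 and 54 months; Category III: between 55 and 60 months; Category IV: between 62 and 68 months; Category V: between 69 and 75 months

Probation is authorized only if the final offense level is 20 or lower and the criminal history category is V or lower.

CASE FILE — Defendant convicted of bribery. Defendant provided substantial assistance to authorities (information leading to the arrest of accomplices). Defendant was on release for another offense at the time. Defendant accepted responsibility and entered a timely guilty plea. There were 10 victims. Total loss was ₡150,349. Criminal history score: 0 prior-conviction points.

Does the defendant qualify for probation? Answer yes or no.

Yes

Base offense level for bribery: 18.
A1 applies: 18 − 3 = 15.
A2 applies: 15 − 4 = 11.
A3 applies (level before this adjustment is 11 < 20, so +1): 11 + 1 = 12.
A4 applies (level before this adjustment is 12 < 22, so +1): 12 + 1 = 13.
A5 applies: 13 + 1 = 14.
Final offense level: 14.
Criminal history: 0 prior points → Category I (0-4).
Level 14 falls in the 8-15 band.
Grid: Level 8-15 × Category I = 11-20 months.
Probation check: level 14 ≤ 20 and category I ≤ V → eligible.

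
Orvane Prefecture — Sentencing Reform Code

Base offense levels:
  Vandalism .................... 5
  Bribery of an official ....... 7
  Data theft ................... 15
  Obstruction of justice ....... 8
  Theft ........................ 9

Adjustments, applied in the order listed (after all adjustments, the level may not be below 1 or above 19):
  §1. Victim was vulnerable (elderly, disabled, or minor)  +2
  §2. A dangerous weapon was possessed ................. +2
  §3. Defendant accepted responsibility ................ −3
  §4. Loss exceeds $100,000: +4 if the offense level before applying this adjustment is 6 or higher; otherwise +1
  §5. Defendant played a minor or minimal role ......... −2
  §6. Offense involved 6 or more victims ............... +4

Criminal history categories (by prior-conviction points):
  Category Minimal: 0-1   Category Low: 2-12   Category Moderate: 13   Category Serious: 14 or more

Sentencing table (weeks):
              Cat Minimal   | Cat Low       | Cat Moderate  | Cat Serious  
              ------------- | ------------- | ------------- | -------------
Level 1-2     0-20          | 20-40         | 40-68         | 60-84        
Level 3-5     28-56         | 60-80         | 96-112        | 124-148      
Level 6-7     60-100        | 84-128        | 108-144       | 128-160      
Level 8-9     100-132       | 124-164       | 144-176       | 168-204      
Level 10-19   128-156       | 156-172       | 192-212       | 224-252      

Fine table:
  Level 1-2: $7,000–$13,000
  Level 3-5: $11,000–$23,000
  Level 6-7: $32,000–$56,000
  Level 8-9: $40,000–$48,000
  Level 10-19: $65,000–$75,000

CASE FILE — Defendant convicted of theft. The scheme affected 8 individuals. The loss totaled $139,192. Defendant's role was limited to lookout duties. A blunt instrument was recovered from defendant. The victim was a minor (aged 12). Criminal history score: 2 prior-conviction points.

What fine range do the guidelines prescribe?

Base offense level for theft: 9.
§1 applies: 9 + 2 = 11.
§2 applies: 11 + 2 = 13.
§3 does not apply.
§4 applies (level before this adjustment is 13 ≥ 6, so +4): 13 + 4 = 17.
§5 applies: 17 − 2 = 15.
§6 applies: 15 + 4 = 19.
Final offense level: 19.
Level 19 falls in the 10-19 band.
Fine table: Level 10-19 → $65,000–$75,000.

$65,000–$75,000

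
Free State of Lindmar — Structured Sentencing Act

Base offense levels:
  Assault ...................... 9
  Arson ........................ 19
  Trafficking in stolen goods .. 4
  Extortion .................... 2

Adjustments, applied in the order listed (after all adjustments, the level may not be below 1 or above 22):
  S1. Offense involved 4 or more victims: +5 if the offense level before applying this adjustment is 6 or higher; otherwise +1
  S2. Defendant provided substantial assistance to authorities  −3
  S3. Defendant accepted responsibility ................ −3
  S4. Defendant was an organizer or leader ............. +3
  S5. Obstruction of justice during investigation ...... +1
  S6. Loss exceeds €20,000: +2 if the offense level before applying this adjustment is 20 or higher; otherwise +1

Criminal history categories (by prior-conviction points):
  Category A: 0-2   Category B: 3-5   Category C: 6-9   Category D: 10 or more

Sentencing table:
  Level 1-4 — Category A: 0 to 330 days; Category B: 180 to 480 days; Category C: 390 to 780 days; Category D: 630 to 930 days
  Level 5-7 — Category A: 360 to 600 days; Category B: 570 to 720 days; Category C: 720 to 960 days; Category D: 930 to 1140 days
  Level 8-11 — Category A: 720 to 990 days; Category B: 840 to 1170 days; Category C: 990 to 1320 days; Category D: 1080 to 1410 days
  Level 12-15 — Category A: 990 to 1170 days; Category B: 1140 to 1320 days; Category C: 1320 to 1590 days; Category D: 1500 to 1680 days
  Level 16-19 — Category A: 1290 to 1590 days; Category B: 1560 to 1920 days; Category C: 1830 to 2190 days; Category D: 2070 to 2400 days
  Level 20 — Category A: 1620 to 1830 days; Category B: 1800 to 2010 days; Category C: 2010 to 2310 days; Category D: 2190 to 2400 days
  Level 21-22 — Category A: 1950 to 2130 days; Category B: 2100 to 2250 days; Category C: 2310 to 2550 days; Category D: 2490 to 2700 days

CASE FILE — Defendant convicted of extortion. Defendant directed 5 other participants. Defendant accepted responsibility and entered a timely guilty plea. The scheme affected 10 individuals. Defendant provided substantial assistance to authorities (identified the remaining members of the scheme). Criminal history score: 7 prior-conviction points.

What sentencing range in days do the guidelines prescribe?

Base offense level for extortion: 2.
S1 applies (level before this adjustment is 2 < 6, so +1): 2 + 1 = 3.
S2 applies: 3 − 3 = 0.
S3 applies: 0 − 3 = -3.
S4 applies: -3 + 3 = 0.
Level 0 is below the minimum of 1; floored at 1.
Final offense level: 1.
Criminal history: 7 prior points → Category C (6-9).
Level 1 falls in the 1-4 band.
Grid: Level 1-4 × Category C = 390-780 days.

390-780 days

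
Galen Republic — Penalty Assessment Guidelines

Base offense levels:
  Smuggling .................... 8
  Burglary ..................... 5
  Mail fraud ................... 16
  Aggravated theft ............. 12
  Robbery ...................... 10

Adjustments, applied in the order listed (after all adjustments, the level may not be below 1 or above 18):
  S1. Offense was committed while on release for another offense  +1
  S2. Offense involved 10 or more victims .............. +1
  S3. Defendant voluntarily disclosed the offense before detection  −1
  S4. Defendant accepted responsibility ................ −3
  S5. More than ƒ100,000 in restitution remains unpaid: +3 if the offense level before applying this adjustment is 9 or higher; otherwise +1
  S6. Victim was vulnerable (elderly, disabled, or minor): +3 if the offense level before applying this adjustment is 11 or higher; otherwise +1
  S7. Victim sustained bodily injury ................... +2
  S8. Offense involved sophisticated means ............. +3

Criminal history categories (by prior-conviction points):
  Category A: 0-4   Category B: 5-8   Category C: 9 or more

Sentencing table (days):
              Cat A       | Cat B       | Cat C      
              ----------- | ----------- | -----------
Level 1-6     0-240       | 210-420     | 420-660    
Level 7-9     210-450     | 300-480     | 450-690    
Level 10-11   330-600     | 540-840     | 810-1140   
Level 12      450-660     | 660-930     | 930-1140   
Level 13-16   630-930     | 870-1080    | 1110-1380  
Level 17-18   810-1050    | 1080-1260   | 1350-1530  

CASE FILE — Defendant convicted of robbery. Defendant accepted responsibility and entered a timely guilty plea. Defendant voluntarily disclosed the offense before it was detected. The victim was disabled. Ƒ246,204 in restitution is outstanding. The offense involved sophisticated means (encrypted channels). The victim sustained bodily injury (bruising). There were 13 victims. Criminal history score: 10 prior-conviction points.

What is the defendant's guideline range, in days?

1110-1380 days

Base offense level for robbery: 10.
S2 applies: 10 + 1 = 11.
S3 applies: 11 − 1 = 10.
S4 applies: 10 − 3 = 7.
S5 applies (level before this adjustment is 7 < 9, so +1): 7 + 1 = 8.
S6 applies (level before this adjustment is 8 < 11, so +1): 8 + 1 = 9.
S7 applies: 9 + 2 = 11.
S8 applies: 11 + 3 = 14.
Final offense level: 14.
Criminal history: 10 prior points → Category C (9+).
Level 14 falls in the 13-16 band.
Grid: Level 13-16 × Category C = 1110-1380 days.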